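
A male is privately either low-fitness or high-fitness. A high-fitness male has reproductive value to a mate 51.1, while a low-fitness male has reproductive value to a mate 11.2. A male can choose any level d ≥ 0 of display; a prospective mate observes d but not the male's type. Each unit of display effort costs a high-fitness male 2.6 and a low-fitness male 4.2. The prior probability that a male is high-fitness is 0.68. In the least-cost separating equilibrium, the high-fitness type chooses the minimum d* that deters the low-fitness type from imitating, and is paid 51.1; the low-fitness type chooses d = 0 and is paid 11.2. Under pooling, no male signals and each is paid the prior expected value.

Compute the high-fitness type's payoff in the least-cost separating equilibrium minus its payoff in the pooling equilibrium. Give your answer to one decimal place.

-11.9

Least-cost separating signal: d* solves 11.2 = 51.1 − 4.2·d*, so d* = (51.1 − 11.2)/4.2 = 9.5.
High-fitness type's separating payoff: 51.1 − 2.6 × d* = 51.1 − 2.6 × (51.1 − 11.2)/4.2 = 51.1 − 103.74/4.2 = 26.4.
Pooling payoff: 0.68 × 51.1 + 0.32 × 11.2 = 38.332.
Difference: 26.4 − 38.332 = -11.932, i.e. -11.9 to one decimal place.
The high-fitness type would prefer the pooling outcome.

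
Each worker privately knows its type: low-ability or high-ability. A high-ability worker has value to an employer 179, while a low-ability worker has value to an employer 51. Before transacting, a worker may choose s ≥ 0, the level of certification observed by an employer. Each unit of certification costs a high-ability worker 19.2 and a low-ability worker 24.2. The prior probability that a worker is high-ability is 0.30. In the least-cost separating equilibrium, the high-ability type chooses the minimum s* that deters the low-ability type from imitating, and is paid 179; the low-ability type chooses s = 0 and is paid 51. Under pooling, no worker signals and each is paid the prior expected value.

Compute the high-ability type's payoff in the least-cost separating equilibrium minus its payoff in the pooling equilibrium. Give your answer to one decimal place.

Least-cost separating signal: s* solves 51 = 179 − 24.2·s*, so s* = (179 − 51)/24.2 ≈ 5.2893.
High-ability type's separating payoff: 179 − 19.2 × s* = 179 − 19.2 × (179 − 51)/24.2 = 179 − 2457.6/24.2 ≈ 77.446.
Pooling payoff: 0.30 × 179 + 0.70 × 51 = 89.4.
Difference: 77.446 − 89.4 = -11.954, i.e. -12.0 to one decimal place.
The high-ability type would prefer the pooling outcome.

-12.0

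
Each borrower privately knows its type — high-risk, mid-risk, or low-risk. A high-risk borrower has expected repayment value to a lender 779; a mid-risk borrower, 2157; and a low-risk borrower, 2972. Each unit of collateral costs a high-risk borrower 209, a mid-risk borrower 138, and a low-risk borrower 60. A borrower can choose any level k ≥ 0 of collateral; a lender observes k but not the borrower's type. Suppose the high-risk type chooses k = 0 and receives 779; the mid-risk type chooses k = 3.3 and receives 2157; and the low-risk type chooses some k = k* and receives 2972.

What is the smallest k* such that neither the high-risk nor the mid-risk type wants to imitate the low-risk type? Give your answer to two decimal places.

High-risk type (on-path payoff 779) won't mimic when 779 ≥ 2972 − 209·k*, i.e. k* ≥ 10.49.
Mid-risk type (on-path payoff 2157 − 138×3.3 = 1701.6) won't mimic when 1701.6 ≥ 2972 − 138·k*, i.e. k* ≥ 9.21.
Both must hold, so k* = max(10.49, 9.21) = 10.49. The high-risk type's constraint binds.

10.49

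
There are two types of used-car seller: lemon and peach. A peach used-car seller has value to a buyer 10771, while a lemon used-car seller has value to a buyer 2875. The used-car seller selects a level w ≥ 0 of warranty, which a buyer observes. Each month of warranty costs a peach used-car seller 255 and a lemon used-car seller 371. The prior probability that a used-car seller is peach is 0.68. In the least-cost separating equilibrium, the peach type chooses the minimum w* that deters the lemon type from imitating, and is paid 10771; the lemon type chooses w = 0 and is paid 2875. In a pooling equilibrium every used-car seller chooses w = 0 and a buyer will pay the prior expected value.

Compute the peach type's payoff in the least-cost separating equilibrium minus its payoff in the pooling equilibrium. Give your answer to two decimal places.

-2900.45

Least-cost separating signal: w* solves 2875 = 10771 − 371·w*, so w* = (10771 − 2875)/371 ≈ 21.2830.
Peach type's separating payoff: 10771 − 255 × w* = 10771 − 255 × (10771 − 2875)/371 = 10771 − 2013480/371 ≈ 5343.8302.
Pooling payoff: 0.68 × 10771 + 0.32 × 2875 = 8244.28.
Difference: 5343.8302 − 8244.28 = -2900.4498, i.e. -2900.45 to two decimal places.
The peach type would prefer the pooling outcome.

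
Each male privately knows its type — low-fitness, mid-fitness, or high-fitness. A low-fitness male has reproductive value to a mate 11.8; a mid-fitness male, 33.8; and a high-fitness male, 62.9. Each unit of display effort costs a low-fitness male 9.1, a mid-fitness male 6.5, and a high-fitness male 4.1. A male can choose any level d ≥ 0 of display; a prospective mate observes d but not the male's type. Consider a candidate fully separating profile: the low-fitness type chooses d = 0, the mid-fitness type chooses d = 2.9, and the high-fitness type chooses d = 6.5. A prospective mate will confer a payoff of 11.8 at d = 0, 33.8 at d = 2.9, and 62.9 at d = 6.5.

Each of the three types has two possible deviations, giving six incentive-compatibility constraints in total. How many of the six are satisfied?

5

Low-fitness (own payoff 11.8): to d=2.9 gives 33.8 − 9.1×2.9 = 7.41 → no gain ✓; to d=6.5 gives 62.9 − 9.1×6.5 = 3.75 → no gain ✓.
Mid-fitness (own payoff 33.8 − 6.5×2.9 = 14.95): to d=0 gives 11.8 → no gain ✓; to d=6.5 gives 62.9 − 6.5×6.5 = 20.65 → profitable ✗.
High-fitness (own payoff 62.9 − 4.1×6.5 = 36.25): to d=0 gives 11.8 → no gain ✓; to d=2.9 gives 33.8 − 4.1×2.9 = 21.91 → no gain ✓.
5 of the 6 constraints hold; not an equilibrium.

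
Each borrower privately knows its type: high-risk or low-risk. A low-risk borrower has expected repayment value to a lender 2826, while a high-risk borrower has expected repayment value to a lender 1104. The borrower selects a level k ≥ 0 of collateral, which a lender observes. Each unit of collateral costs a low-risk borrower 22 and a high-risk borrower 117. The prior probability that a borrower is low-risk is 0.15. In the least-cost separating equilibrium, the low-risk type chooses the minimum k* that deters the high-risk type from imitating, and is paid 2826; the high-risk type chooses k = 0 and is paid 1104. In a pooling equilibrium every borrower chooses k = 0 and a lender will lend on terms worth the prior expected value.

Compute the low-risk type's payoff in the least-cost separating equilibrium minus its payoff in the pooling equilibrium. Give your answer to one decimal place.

1139.9

Least-cost separating signal: k* solves 1104 = 2826 − 117·k*, so k* = (2826 − 1104)/117 ≈ 14.7179.
Low-risk type's separating payoff: 2826 − 22 × k* = 2826 − 22 × (2826 − 1104)/117 = 2826 − 37884/117 ≈ 2502.205.
Pooling payoff: 0.15 × 2826 + 0.85 × 1104 = 1362.3.
Difference: 2502.205 − 1362.3 = 1139.905, i.e. 1139.9 to one decimal place.
The low-risk type prefers to separate.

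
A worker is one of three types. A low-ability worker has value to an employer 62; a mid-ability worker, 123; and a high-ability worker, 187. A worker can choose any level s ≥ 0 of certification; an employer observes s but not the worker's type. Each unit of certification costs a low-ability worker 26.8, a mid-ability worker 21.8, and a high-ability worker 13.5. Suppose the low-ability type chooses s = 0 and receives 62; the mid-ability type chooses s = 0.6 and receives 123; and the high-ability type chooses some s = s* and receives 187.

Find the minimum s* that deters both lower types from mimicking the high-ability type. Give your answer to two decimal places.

4.66

Low-ability type (on-path payoff 62) won't mimic when 62 ≥ 187 − 26.8·s*, i.e. s* ≥ 4.66.
Mid-ability type (on-path payoff 123 − 21.8×0.6 = 109.92) won't mimic when 109.92 ≥ 187 − 21.8·s*, i.e. s* ≥ 3.54.
Both must hold, so s* = max(4.66, 3.54) = 4.66. The low-ability type's constraint binds.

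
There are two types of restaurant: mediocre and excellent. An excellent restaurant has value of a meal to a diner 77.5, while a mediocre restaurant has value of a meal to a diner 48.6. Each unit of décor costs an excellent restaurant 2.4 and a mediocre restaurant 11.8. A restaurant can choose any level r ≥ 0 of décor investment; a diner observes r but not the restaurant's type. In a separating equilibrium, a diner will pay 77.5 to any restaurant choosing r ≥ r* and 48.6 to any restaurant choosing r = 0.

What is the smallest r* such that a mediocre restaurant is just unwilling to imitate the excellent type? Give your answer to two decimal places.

A mediocre restaurant choosing r = 0 receives 48.6.
Imitating at r* instead would pay 77.5 at cost 11.8·r*, netting 77.5 − 11.8·r*.
Indifference: 48.6 = 77.5 − 11.8·r*, so r* = (77.5 − 48.6) / 11.8 ≈ 2.45.
This is the mediocre type's binding incentive-compatibility constraint; any r ≥ 2.45 sustains separation on that side.

2.45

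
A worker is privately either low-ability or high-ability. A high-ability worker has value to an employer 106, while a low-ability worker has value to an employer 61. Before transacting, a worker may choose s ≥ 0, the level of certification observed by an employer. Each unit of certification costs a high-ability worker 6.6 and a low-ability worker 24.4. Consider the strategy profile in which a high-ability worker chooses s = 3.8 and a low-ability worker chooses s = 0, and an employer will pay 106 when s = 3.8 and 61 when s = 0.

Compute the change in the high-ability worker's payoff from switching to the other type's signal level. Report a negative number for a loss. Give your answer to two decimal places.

Playing s = 3.8 the high-ability worker receives 106 − 6.6 × 3.8 = 80.92.
Deviating to s = 0 yields 61 instead.
Gain from deviating: 61 − 80.92 = -19.92.
The gain is negative, so the high-ability type's incentive-compatibility constraint is satisfied.

-19.92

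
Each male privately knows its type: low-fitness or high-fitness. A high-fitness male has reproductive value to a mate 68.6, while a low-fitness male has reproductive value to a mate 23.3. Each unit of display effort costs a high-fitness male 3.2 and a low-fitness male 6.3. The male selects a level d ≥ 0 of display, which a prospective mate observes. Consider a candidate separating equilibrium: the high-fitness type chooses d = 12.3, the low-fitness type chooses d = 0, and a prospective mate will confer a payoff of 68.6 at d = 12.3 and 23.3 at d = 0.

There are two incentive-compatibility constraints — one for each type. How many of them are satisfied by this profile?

2

Low-fitness type: stay at 0 → 23.3; mimic → 68.6 − 6.3 × 12.3 = -8.89. IC holds (23.3 ≥ -8.89).
High-fitness type: signal → 68.6 − 3.2 × 12.3 = 29.24; deviate to 0 → 23.3. IC holds (29.24 ≥ 23.3).
2 of 2 constraints hold, so this is a separating equilibrium.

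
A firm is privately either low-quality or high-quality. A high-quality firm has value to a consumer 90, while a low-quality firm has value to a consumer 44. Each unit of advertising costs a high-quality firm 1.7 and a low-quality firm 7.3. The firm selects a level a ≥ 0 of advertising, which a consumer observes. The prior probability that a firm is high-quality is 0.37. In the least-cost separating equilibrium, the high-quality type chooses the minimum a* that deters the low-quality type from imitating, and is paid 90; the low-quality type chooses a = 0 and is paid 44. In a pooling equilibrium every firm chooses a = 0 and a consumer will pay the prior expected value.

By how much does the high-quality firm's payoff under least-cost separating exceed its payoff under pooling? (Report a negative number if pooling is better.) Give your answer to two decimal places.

18.27

Least-cost separating signal: a* solves 44 = 90 − 7.3·a*, so a* = (90 − 44)/7.3 ≈ 6.3014.
High-quality type's separating payoff: 90 − 1.7 × a* = 90 − 1.7 × (90 − 44)/7.3 = 90 − 78.2/7.3 ≈ 79.2877.
Pooling payoff: 0.37 × 90 + 0.63 × 44 = 61.02.
Difference: 79.2877 − 61.02 = 18.2677, i.e. 18.27 to two decimal places.
The high-quality type prefers to separate.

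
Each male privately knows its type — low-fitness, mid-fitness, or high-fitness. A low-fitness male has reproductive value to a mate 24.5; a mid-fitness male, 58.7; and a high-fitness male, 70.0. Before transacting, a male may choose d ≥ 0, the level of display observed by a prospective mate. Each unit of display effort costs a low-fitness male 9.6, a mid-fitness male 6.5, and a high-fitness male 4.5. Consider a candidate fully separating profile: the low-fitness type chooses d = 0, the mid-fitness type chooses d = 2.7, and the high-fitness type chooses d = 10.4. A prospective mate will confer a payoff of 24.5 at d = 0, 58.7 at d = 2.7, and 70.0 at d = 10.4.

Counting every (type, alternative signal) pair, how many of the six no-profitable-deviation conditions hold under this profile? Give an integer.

3

High-fitness (own payoff 70.0 − 4.5×10.4 = 23.2): to d=0 gives 24.5 → profitable ✗; to d=2.7 gives 58.7 − 4.5×2.7 = 46.55 → profitable ✗.
Mid-fitness (own payoff 58.7 − 6.5×2.7 = 41.15): to d=0 gives 24.5 → no gain ✓; to d=10.4 gives 70.0 − 6.5×10.4 = 2.4 → no gain ✓.
Low-fitness (own payoff 24.5): to d=2.7 gives 58.7 − 9.6×2.7 = 32.78 → profitable ✗; to d=10.4 gives 70.0 − 9.6×10.4 = -29.84 → no gain ✓.
3 of the 6 constraints hold; not an equilibrium.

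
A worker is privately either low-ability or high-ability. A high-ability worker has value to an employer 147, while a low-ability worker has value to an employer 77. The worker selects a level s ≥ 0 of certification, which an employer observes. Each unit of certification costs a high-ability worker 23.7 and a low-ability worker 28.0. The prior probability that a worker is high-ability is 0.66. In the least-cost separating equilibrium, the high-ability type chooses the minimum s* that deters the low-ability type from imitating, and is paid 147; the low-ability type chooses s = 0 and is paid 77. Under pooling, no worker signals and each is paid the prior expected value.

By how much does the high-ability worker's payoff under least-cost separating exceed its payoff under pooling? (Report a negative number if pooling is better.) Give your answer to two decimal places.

Least-cost separating signal: s* solves 77 = 147 − 28.0·s*, so s* = (147 − 77)/28.0 = 2.5.
High-ability type's separating payoff: 147 − 23.7 × s* = 147 − 23.7 × (147 − 77)/28.0 = 147 − 1659/28.0 = 87.75.
Pooling payoff: 0.66 × 147 + 0.34 × 77 = 123.2.
Difference: 87.75 − 123.2 = -35.45.
The high-ability type would prefer the pooling outcome.

-35.45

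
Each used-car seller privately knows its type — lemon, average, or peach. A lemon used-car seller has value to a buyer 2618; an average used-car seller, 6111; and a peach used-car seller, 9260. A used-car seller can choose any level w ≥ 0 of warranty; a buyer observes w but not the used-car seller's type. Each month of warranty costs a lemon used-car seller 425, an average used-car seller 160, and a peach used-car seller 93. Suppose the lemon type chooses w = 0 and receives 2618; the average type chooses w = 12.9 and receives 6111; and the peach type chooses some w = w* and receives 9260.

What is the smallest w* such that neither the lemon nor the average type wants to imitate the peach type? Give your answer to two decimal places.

Lemon type (on-path payoff 2618) won't mimic when 2618 ≥ 9260 − 425·w*, i.e. w* ≥ 15.63.
Average type (on-path payoff 6111 − 160×12.9 = 4047) won't mimic when 4047 ≥ 9260 − 160·w*, i.e. w* ≥ 32.58.
Both must hold, so w* = max(15.63, 32.58) = 32.58. The average type's constraint binds.

32.58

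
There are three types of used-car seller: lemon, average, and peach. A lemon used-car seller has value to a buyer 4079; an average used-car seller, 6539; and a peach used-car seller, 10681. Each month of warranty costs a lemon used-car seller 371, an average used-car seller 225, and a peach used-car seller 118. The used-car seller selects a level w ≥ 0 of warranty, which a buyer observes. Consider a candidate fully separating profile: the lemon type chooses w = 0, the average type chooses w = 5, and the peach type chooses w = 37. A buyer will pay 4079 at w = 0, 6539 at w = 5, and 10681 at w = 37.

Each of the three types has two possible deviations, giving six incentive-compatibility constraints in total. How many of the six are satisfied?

5

Average (own payoff 6539 − 225×5 = 5414): to w=0 gives 4079 → no gain ✓; to w=37 gives 10681 − 225×37 = 2356 → no gain ✓.
Lemon (own payoff 4079): to w=5 gives 6539 − 371×5 = 4684 → profitable ✗; to w=37 gives 10681 − 371×37 = -3046 → no gain ✓.
Peach (own payoff 10681 − 118×37 = 6315): to w=0 gives 4079 → no gain ✓; to w=5 gives 6539 − 118×5 = 5949 → no gain ✓.
5 of the 6 constraints hold; not an equilibrium.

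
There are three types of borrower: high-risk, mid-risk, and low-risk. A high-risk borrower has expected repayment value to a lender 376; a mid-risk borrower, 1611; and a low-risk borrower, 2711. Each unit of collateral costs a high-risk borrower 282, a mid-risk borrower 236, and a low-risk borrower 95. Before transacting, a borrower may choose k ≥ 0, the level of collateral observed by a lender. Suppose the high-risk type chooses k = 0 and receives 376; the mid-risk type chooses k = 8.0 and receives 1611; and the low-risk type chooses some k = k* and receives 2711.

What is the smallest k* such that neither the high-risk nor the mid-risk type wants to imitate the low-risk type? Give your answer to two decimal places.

Mid-risk type (on-path payoff 1611 − 236×8.0 = -277) won't mimic when -277 ≥ 2711 − 236·k*, i.e. k* ≥ 12.66.
High-risk type (on-path payoff 376) won't mimic when 376 ≥ 2711 − 282·k*, i.e. k* ≥ 8.28.
Both must hold, so k* = max(8.28, 12.66) = 12.66. The mid-risk type's constraint binds.

12.66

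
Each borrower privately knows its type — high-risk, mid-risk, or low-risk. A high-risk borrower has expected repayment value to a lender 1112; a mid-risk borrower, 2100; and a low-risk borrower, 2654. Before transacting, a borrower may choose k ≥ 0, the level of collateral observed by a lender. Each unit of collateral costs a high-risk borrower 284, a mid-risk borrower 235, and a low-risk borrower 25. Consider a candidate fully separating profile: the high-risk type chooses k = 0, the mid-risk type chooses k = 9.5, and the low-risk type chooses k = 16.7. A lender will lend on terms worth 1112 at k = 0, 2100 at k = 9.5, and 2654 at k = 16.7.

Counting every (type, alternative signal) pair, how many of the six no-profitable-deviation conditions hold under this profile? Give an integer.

5

High-risk (own payoff 1112): to k=9.5 gives 2100 − 284×9.5 = -598 → no gain ✓; to k=16.7 gives 2654 − 284×16.7 = -2088.8 → no gain ✓.
Mid-risk (own payoff 2100 − 235×9.5 = -132.5): to k=0 gives 1112 → profitable ✗; to k=16.7 gives 2654 − 235×16.7 = -1270.5 → no gain ✓.
Low-risk (own payoff 2654 − 25×16.7 = 2236.5): to k=0 gives 1112 → no gain ✓; to k=9.5 gives 2100 − 25×9.5 = 1862.5 → no gain ✓.
5 of the 6 constraints hold; not an equilibrium.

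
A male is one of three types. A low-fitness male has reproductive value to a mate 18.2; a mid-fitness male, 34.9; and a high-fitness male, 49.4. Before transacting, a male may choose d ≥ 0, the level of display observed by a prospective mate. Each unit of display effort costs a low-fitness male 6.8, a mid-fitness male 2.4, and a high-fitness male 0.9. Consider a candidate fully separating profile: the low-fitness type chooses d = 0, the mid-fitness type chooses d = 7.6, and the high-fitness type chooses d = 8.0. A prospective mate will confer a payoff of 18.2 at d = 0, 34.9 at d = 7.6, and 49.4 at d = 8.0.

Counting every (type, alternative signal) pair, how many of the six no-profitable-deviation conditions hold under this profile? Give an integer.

Low-fitness (own payoff 18.2): to d=7.6 gives 34.9 − 6.8×7.6 = -16.78 → no gain ✓; to d=8.0 gives 49.4 − 6.8×8.0 = -5 → no gain ✓.
Mid-fitness (own payoff 34.9 − 2.4×7.6 = 16.66): to d=0 gives 18.2 → profitable ✗; to d=8.0 gives 49.4 − 2.4×8.0 = 30.2 → profitable ✗.
High-fitness (own payoff 49.4 − 0.9×8.0 = 42.2): to d=0 gives 18.2 → no gain ✓; to d=7.6 gives 34.9 − 0.9×7.6 = 28.06 → no gain ✓.
4 of the 6 constraints hold; not an equilibrium.

4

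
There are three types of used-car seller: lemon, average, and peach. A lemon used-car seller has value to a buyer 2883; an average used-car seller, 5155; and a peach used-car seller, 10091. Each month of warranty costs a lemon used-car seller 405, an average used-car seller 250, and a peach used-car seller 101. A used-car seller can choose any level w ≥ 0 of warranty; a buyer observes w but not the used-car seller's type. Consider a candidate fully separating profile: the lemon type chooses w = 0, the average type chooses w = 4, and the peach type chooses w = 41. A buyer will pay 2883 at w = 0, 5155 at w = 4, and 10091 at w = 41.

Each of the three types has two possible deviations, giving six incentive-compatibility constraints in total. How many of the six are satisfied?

Average (own payoff 5155 − 250×4 = 4155): to w=0 gives 2883 → no gain ✓; to w=41 gives 10091 − 250×41 = -159 → no gain ✓.
Lemon (own payoff 2883): to w=4 gives 5155 − 405×4 = 3535 → profitable ✗; to w=41 gives 10091 − 405×41 = -6514 → no gain ✓.
Peach (own payoff 10091 − 101×41 = 5950): to w=0 gives 2883 → no gain ✓; to w=4 gives 5155 − 101×4 = 4751 → no gain ✓.
5 of the 6 constraints hold; not an equilibrium.

5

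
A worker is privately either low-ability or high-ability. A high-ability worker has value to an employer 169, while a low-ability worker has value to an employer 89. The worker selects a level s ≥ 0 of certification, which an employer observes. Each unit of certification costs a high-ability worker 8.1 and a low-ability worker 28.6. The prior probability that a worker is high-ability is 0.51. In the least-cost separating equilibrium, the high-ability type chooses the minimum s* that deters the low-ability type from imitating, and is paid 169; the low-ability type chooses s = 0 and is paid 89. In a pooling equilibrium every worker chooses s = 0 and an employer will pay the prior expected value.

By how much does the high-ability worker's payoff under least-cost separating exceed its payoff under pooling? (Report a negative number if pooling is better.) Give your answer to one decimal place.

Least-cost separating signal: s* solves 89 = 169 − 28.6·s*, so s* = (169 − 89)/28.6 ≈ 2.7972.
High-ability type's separating payoff: 169 − 8.1 × s* = 169 − 8.1 × (169 − 89)/28.6 = 169 − 648/28.6 ≈ 146.343.
Pooling payoff: 0.51 × 169 + 0.49 × 89 = 129.8.
Difference: 146.343 − 129.8 = 16.543, i.e. 16.5 to one decimal place.
The high-ability type prefers to separate.

16.5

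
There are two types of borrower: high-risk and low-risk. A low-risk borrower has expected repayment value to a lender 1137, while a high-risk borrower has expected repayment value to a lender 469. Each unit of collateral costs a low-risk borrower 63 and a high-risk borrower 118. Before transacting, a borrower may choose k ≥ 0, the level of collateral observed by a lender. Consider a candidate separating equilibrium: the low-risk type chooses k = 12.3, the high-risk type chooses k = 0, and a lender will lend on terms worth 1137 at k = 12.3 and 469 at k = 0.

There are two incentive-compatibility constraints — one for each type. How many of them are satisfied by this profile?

1

Low-risk type: signal → 1137 − 63 × 12.3 = 362.1; deviate to 0 → 469. IC fails (362.1 < 469).
High-risk type: stay at 0 → 469; mimic → 1137 − 118 × 12.3 = -314.4. IC holds (469 ≥ -314.4).
1 of 2 constraints hold, so this profile is not an equilibrium.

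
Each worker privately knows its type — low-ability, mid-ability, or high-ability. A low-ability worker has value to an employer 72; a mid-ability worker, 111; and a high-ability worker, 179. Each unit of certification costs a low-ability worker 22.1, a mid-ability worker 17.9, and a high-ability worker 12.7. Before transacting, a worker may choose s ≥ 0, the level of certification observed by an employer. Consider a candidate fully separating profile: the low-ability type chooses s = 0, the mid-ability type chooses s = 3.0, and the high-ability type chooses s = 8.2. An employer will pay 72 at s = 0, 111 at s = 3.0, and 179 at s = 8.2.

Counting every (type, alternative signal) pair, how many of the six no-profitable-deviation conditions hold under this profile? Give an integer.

5

Mid-ability (own payoff 111 − 17.9×3.0 = 57.3): to s=0 gives 72 → profitable ✗; to s=8.2 gives 179 − 17.9×8.2 = 32.22 → no gain ✓.
High-ability (own payoff 179 − 12.7×8.2 = 74.86): to s=0 gives 72 → no gain ✓; to s=3.0 gives 111 − 12.7×3.0 = 72.9 → no gain ✓.
Low-ability (own payoff 72): to s=3.0 gives 111 − 22.1×3.0 = 44.7 → no gain ✓; to s=8.2 gives 179 − 22.1×8.2 = -2.22 → no gain ✓.
5 of the 6 constraints hold; not an equilibrium.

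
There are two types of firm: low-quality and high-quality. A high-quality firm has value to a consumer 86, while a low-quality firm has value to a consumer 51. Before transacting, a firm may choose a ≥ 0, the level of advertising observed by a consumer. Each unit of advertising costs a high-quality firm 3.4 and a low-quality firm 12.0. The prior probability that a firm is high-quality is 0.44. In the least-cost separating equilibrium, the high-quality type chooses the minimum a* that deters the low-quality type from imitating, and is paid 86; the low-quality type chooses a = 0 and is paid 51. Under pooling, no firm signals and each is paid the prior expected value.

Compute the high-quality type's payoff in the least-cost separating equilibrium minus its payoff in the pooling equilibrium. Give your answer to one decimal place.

9.7

Least-cost separating signal: a* solves 51 = 86 − 12.0·a*, so a* = (86 − 51)/12.0 ≈ 2.9167.
High-quality type's separating payoff: 86 − 3.4 × a* = 86 − 3.4 × (86 − 51)/12.0 = 86 − 119/12.0 ≈ 76.083.
Pooling payoff: 0.44 × 86 + 0.56 × 51 = 66.4.
Difference: 76.083 − 66.4 = 9.683, i.e. 9.7 to one decimal place.
The high-quality type prefers to separate.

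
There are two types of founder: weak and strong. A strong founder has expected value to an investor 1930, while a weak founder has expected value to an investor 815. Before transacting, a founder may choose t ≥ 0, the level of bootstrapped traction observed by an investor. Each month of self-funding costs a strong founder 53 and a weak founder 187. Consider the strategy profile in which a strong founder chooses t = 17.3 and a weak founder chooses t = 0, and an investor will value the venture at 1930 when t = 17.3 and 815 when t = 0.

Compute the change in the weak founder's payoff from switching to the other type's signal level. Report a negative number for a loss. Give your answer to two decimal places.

Playing t = 0 the weak founder receives 815.
Deviating to t = 17.3 brings payment 1930 at cost 187 × 17.3 = 3235.1, netting -1305.1.
Gain from deviating: -1305.1 − 815 = -2120.10.
The gain is negative, so the weak type's incentive-compatibility constraint is satisfied.

-2120.10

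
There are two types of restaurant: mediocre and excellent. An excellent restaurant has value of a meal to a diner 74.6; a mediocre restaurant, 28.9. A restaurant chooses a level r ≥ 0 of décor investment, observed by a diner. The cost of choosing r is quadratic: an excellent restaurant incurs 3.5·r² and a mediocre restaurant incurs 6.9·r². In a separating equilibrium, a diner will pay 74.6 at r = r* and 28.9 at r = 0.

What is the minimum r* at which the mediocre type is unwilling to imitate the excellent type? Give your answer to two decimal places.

2.57

The mediocre type at r = 0 receives 28.9; imitating at r* yields 74.6 − 6.9·r*².
Indifference: 28.9 = 74.6 − 6.9·r*², so r*² = (74.6 − 28.9) / 6.9 ≈ 6.6232.
r* = √6.6232 ≈ 2.57.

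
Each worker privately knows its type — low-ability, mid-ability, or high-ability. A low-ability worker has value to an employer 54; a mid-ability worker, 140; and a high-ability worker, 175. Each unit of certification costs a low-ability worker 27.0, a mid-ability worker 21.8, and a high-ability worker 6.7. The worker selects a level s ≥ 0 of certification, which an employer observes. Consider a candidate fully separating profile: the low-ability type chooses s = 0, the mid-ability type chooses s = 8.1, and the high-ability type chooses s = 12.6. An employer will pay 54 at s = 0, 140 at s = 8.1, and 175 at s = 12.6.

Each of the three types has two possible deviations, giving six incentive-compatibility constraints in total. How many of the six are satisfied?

5

Low-ability (own payoff 54): to s=8.1 gives 140 − 27.0×8.1 = -78.7 → no gain ✓; to s=12.6 gives 175 − 27.0×12.6 = -165.2 → no gain ✓.
Mid-ability (own payoff 140 − 21.8×8.1 = -36.58): to s=0 gives 54 → profitable ✗; to s=12.6 gives 175 − 21.8×12.6 = -99.68 → no gain ✓.
High-ability (own payoff 175 − 6.7×12.6 = 90.58): to s=0 gives 54 → no gain ✓; to s=8.1 gives 140 − 6.7×8.1 = 85.73 → no gain ✓.
5 of the 6 constraints hold; not an equilibrium.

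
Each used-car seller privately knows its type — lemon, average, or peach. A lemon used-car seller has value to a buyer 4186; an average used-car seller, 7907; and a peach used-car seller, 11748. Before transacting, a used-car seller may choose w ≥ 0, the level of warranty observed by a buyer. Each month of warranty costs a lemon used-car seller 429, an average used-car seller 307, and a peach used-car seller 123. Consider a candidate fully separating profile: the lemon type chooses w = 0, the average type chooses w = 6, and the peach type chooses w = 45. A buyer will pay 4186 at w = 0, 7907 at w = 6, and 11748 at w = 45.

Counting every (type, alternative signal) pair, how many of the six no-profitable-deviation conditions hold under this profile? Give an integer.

4

Average (own payoff 7907 − 307×6 = 6065): to w=0 gives 4186 → no gain ✓; to w=45 gives 11748 − 307×45 = -2067 → no gain ✓.
Peach (own payoff 11748 − 123×45 = 6213): to w=0 gives 4186 → no gain ✓; to w=6 gives 7907 − 123×6 = 7169 → profitable ✗.
Lemon (own payoff 4186): to w=6 gives 7907 − 429×6 = 5333 → profitable ✗; to w=45 gives 11748 − 429×45 = -7557 → no gain ✓.
4 of the 6 constraints hold; not an equilibrium.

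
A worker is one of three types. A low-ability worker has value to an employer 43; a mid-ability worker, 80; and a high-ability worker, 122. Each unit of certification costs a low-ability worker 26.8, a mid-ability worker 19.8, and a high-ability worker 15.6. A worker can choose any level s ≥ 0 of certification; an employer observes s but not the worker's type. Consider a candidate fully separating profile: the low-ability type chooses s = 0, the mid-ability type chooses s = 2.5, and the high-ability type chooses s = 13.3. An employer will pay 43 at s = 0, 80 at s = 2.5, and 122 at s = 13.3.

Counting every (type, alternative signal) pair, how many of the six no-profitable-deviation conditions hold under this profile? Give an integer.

3

High-ability (own payoff 122 − 15.6×13.3 = -85.48): to s=0 gives 43 → profitable ✗; to s=2.5 gives 80 − 15.6×2.5 = 41 → profitable ✗.
Mid-ability (own payoff 80 − 19.8×2.5 = 30.5): to s=0 gives 43 → profitable ✗; to s=13.3 gives 122 − 19.8×13.3 = -141.34 → no gain ✓.
Low-ability (own payoff 43): to s=2.5 gives 80 − 26.8×2.5 = 13 → no gain ✓; to s=13.3 gives 122 − 26.8×13.3 = -234.44 → no gain ✓.
3 of the 6 constraints hold; not an equilibrium.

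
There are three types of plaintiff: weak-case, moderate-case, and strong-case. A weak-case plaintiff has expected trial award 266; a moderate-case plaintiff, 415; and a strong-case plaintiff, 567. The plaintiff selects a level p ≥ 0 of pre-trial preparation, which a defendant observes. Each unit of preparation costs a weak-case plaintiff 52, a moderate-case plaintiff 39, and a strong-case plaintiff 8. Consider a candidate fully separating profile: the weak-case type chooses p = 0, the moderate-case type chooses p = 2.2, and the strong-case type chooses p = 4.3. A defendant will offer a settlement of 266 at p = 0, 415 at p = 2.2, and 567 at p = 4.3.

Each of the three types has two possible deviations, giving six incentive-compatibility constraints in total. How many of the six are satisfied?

Weak-case (own payoff 266): to p=2.2 gives 415 − 52×2.2 = 300.6 → profitable ✗; to p=4.3 gives 567 − 52×4.3 = 343.4 → profitable ✗.
Strong-case (own payoff 567 − 8×4.3 = 532.6): to p=0 gives 266 → no gain ✓; to p=2.2 gives 415 − 8×2.2 = 397.4 → no gain ✓.
Moderate-case (own payoff 415 − 39×2.2 = 329.2): to p=0 gives 266 → no gain ✓; to p=4.3 gives 567 − 39×4.3 = 399.3 → profitable ✗.
3 of the 6 constraints hold; not an equilibrium.

3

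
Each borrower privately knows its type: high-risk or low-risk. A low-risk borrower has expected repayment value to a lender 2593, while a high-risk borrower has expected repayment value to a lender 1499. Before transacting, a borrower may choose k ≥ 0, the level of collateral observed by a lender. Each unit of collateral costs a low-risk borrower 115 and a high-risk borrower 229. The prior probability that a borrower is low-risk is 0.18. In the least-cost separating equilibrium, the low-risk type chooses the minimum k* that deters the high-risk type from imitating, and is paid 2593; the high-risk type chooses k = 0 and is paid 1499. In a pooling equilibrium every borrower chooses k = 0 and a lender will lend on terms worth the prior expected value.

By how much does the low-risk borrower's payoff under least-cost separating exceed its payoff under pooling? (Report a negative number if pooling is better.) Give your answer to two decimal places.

347.69

Least-cost separating signal: k* solves 1499 = 2593 − 229·k*, so k* = (2593 − 1499)/229 ≈ 4.7773.
Low-risk type's separating payoff: 2593 − 115 × k* = 2593 − 115 × (2593 − 1499)/229 = 2593 − 125810/229 ≈ 2043.6114.
Pooling payoff: 0.18 × 2593 + 0.82 × 1499 = 1695.92.
Difference: 2043.6114 − 1695.92 = 347.6914, i.e. 347.69 to two decimal places.
The low-risk type prefers to separate.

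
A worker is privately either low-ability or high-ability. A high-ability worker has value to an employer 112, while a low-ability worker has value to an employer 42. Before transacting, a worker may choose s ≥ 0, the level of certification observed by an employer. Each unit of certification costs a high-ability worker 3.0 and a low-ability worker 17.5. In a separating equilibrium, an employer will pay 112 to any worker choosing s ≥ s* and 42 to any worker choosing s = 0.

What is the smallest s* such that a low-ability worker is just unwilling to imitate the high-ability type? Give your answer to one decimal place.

A low-ability worker choosing s = 0 receives 42.
Imitating at s* instead would pay 112 at cost 17.5·s*, netting 112 − 17.5·s*.
Indifference: 42 = 112 − 17.5·s*, so s* = (112 − 42) / 17.5 = 4.0.
This is the low-ability type's binding incentive-compatibility constraint; any s ≥ 4.0 sustains separation on that side.

4.0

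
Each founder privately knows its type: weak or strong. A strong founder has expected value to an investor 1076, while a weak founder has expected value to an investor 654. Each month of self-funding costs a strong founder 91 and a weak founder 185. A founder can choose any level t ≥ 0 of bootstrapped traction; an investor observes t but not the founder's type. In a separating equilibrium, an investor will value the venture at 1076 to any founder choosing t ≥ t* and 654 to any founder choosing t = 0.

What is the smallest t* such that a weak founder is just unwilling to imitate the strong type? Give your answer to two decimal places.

A weak founder choosing t = 0 receives 654.
Imitating at t* instead would pay 1076 at cost 185·t*, netting 1076 − 185·t*.
Indifference: 654 = 1076 − 185·t*, so t* = (1076 − 654) / 185 ≈ 2.28.
At t* the weak type's incentive constraint just binds; the strong type strictly prefers t* since its per-unit cost is lower.

2.28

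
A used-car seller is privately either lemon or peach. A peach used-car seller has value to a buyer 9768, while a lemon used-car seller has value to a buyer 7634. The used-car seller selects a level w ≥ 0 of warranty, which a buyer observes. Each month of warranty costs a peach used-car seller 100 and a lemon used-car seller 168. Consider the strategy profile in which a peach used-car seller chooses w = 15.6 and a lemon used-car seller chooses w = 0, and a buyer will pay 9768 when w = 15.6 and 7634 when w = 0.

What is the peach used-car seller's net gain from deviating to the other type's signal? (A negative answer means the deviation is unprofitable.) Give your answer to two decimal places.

Playing w = 15.6 the peach used-car seller receives 9768 − 100 × 15.6 = 8208.
Deviating to w = 0 yields 7634 instead.
Gain from deviating: 7634 − 8208 = -574.00.
The gain is negative, so the peach type's incentive-compatibility constraint is satisfied.

-574.00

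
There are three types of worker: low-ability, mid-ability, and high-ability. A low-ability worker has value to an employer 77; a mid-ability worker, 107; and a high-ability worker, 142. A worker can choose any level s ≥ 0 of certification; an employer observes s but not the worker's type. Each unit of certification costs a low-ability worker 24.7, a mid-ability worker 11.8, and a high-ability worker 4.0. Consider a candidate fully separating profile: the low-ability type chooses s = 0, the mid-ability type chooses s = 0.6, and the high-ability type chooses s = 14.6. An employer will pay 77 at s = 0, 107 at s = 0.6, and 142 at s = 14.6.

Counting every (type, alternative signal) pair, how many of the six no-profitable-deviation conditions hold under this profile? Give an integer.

4

Low-ability (own payoff 77): to s=0.6 gives 107 − 24.7×0.6 = 92.18 → profitable ✗; to s=14.6 gives 142 − 24.7×14.6 = -218.62 → no gain ✓.
Mid-ability (own payoff 107 − 11.8×0.6 = 99.92): to s=0 gives 77 → no gain ✓; to s=14.6 gives 142 − 11.8×14.6 = -30.28 → no gain ✓.
High-ability (own payoff 142 − 4.0×14.6 = 83.6): to s=0 gives 77 → no gain ✓; to s=0.6 gives 107 − 4.0×0.6 = 104.6 → profitable ✗.
4 of the 6 constraints hold; not an equilibrium.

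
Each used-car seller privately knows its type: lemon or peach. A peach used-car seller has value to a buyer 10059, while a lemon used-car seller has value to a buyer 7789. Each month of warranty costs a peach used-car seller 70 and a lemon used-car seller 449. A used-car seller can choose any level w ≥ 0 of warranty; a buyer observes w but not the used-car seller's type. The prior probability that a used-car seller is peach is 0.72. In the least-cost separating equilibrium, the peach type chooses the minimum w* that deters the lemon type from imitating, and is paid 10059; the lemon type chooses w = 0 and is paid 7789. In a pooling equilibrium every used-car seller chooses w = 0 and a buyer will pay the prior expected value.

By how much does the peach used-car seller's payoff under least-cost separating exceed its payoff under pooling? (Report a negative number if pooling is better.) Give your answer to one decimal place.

281.7

Least-cost separating signal: w* solves 7789 = 10059 − 449·w*, so w* = (10059 − 7789)/449 ≈ 5.0557.
Peach type's separating payoff: 10059 − 70 × w* = 10059 − 70 × (10059 − 7789)/449 = 10059 − 158900/449 ≈ 9705.102.
Pooling payoff: 0.72 × 10059 + 0.28 × 7789 = 9423.4.
Difference: 9705.102 − 9423.4 = 281.702, i.e. 281.7 to one decimal place.
The peach type prefers to separate.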